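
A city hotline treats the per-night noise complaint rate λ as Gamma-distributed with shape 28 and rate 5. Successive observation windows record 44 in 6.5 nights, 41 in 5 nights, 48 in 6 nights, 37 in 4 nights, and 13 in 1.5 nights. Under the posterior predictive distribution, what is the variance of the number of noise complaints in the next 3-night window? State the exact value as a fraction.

Total count: 44 + 41 + 48 + 37 + 13 = 183.
Total exposure: 6.5 + 5 + 6 + 4 + 1.5 = 23 nights.
Posterior: α' = 28 + 183 = 211, β' = 5 + 23 = 28.
The posterior predictive for a window of length T is Negative Binomial with variance T·α'·(β'+T)/β'² = 3·211·31/784 = 19623/784.

19623/784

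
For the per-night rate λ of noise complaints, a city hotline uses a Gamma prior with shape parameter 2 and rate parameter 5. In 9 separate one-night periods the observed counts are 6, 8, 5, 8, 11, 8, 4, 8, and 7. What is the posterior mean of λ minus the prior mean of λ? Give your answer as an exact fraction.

307/70

Total count: 6 + 8 + 5 + 8 + 11 + 8 + 4 + 8 + 7 = 65.
Total exposure: 9 nights.
Gamma(α, β) with Poisson data over total exposure Σt gives posterior Gamma(α+Σx, β+Σt) = Gamma(67, 14).
Posterior mean = 67/14 = 67/14; prior mean = 2/5 = 2/5. Difference = 67/14 − 2/5 = 307/70.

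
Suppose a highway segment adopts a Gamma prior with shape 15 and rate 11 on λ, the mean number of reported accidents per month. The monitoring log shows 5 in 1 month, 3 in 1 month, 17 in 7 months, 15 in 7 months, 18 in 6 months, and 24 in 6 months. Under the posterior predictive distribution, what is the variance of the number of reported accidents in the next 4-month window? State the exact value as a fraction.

16684/1521

Total count: 5 + 3 + 17 + 15 + 18 + 24 = 82.
Total exposure: 1 + 1 + 7 + 7 + 6 + 6 = 28 months.
Posterior: α' = 15 + 82 = 97, β' = 11 + 28 = 39.
The posterior predictive for a window of length T is Negative Binomial with variance T·α'·(β'+T)/β'² = 4·97·43/1521 = 16684/1521.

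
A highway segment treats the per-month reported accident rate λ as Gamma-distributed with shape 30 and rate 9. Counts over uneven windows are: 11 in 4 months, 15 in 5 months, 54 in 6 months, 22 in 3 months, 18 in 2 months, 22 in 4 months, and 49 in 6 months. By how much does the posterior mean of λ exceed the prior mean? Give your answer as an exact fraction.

7/3

Total count: 11 + 15 + 54 + 22 + 18 + 22 + 49 = 191.
Total exposure: 4 + 5 + 6 + 3 + 2 + 4 + 6 = 30 months.
The Gamma prior is conjugate for the Poisson rate, so λ | data ~ Gamma(30+191, 9+30) = Gamma(221, 39).
Posterior mean = 221/39 = 17/3; prior mean = 30/9 = 10/3. Difference = 17/3 − 10/3 = 7/3.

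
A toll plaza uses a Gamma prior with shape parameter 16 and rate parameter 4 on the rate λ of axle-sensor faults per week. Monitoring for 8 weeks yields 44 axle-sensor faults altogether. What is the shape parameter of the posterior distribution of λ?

Total count 44 over total exposure 8 weeks.
Conjugate update: add total count to the shape and total exposure to the rate, giving Gamma(60, 12).

60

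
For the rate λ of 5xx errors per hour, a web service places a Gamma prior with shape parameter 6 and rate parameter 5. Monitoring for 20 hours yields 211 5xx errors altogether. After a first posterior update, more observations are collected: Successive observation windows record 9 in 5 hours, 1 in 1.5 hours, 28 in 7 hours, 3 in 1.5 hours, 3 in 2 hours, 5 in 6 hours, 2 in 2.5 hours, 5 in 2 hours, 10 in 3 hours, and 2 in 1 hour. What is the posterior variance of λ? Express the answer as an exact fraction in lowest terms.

Total count 211 over total exposure 20 hours.
After the first batch: Gamma(6 + 211, 5 + 20) = Gamma(217, 25).
Total count: 9 + 1 + 28 + 3 + 3 + 5 + 2 + 5 + 10 + 2 = 68.
Total exposure: 5 + 1.5 + 7 + 1.5 + 2 + 6 + 2.5 + 2 + 3 + 1 = 31.5 hours.
After the second batch: Gamma(217 + 68, 25 + 31.5) = Gamma(285, 113/2).
Posterior variance = α'/β'² = 285/(12769/4) = 1140/12769.

1140/12769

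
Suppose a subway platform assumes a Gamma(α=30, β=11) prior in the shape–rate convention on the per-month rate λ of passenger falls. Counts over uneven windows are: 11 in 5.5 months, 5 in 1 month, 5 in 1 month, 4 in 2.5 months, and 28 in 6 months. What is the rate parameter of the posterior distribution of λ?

Total count: 11 + 5 + 5 + 4 + 28 = 53.
Total exposure: 5.5 + 1 + 1 + 2.5 + 6 = 16 months.
By Gamma–Poisson conjugacy, the posterior is Gamma(α + Σx, β + Σt) = Gamma(30 + 53, 11 + 16) = Gamma(83, 27).

27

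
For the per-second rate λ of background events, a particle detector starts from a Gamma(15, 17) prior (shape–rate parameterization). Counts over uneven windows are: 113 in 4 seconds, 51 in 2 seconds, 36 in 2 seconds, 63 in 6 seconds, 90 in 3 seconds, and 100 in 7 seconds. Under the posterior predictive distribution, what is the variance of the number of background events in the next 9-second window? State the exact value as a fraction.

Total count: 113 + 51 + 36 + 63 + 90 + 100 = 453.
Total exposure: 4 + 2 + 2 + 6 + 3 + 7 = 24 seconds.
Conjugate update: add total count to the shape and total exposure to the rate, giving Gamma(468, 41).
The posterior predictive for a window of length T is Negative Binomial with variance T·α'·(β'+T)/β'² = 9·468·50/1681 = 210600/1681.

210600/1681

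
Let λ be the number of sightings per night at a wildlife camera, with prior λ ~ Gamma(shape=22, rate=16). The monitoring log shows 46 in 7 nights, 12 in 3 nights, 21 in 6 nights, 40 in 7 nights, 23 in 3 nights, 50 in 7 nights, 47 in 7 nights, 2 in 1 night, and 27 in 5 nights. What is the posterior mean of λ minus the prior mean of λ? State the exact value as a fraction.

Total count: 46 + 12 + 21 + 40 + 23 + 50 + 47 + 2 + 27 = 268.
Total exposure: 7 + 3 + 6 + 7 + 3 + 7 + 7 + 1 + 5 = 46 nights.
The Gamma prior is conjugate for the Poisson rate, so λ | data ~ Gamma(22+268, 16+46) = Gamma(290, 62).
Posterior mean = 290/62 = 145/31; prior mean = 22/16 = 11/8. Difference = 145/31 − 11/8 = 819/248.

819/248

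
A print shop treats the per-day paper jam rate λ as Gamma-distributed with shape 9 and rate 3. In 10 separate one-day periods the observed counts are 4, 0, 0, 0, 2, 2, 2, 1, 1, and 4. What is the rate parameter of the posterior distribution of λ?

Total count: 4 + 0 + 0 + 0 + 2 + 2 + 2 + 1 + 1 + 4 = 16.
Total exposure: 10 days.
Posterior: α' = 9 + 16 = 25, β' = 3 + 10 = 13.

13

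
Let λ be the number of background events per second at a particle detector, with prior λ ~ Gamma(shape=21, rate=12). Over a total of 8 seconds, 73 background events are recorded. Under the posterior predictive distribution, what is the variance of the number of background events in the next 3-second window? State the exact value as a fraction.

Total count 73 over total exposure 8 seconds.
Conjugate update: add total count to the shape and total exposure to the rate, giving Gamma(94, 20).
The posterior predictive for a window of length T is Negative Binomial with variance T·α'·(β'+T)/β'² = 3·94·23/400 = 3243/200.

3243/200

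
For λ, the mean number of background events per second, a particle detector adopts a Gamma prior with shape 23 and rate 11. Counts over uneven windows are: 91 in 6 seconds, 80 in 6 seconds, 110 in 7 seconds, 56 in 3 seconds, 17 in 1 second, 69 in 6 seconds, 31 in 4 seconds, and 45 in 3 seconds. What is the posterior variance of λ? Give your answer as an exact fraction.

522/2209

Total count: 91 + 80 + 110 + 56 + 17 + 69 + 31 + 45 = 499.
Total exposure: 6 + 6 + 7 + 3 + 1 + 6 + 4 + 3 = 36 seconds.
Gamma(α, β) with Poisson data over total exposure Σt gives posterior Gamma(α+Σx, β+Σt) = Gamma(522, 47).
Posterior variance = α'/β'² = 522/2209.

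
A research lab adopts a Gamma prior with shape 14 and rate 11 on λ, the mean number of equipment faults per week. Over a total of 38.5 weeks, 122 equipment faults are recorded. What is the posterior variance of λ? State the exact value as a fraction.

Total count 122 over total exposure 38.5 weeks.
Conjugate update: add total count to the shape and total exposure to the rate, giving Gamma(136, 99/2).
Posterior variance = α'/β'² = 136/(9801/4) = 544/9801.

544/9801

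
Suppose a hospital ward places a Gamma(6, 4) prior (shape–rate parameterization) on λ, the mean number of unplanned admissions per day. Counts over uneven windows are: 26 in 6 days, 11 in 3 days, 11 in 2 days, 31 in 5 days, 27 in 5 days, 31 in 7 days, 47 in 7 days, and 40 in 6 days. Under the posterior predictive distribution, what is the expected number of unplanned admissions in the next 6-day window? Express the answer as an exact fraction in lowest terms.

92/3

Total count: 26 + 11 + 11 + 31 + 27 + 31 + 47 + 40 = 224.
Total exposure: 6 + 3 + 2 + 5 + 5 + 7 + 7 + 6 = 41 days.
Posterior: α' = 6 + 224 = 230, β' = 4 + 41 = 45.
Predictive mean over a 6-day window = T·E[λ|data] = 6·230/45 = 92/3.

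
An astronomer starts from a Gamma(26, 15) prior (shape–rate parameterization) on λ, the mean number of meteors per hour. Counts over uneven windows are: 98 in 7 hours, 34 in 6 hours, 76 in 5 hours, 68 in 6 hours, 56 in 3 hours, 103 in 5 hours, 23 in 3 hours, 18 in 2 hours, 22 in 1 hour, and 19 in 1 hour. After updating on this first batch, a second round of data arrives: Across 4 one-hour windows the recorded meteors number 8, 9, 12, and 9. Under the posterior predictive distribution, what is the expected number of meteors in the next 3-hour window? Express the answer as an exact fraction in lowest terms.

Total count: 98 + 34 + 76 + 68 + 56 + 103 + 23 + 18 + 22 + 19 = 517.
Total exposure: 7 + 6 + 5 + 6 + 3 + 5 + 3 + 2 + 1 + 1 = 39 hours.
After the first batch: Gamma(26 + 517, 15 + 39) = Gamma(543, 54).
Total count: 8 + 9 + 12 + 9 = 38.
Total exposure: 4 hours.
After the second batch: Gamma(543 + 38, 54 + 4) = Gamma(581, 58).
Predictive mean over a 3-hour window = T·E[λ|data] = 3·581/58 = 1743/58.

1743/58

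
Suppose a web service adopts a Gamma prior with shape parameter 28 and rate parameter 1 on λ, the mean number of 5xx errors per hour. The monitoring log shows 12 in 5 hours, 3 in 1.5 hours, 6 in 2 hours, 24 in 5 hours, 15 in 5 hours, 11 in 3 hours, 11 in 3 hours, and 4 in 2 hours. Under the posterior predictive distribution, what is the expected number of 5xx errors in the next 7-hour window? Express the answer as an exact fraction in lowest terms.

1596/55

Total count: 12 + 3 + 6 + 24 + 15 + 11 + 11 + 4 = 86.
Total exposure: 5 + 1.5 + 2 + 5 + 5 + 3 + 3 + 2 = 26.5 hours.
Posterior: α' = 28 + 86 = 114, β' = 1 + 26.5 = 55/2.
Predictive mean over a 7-hour window = T·E[λ|data] = 7·114/(55/2) = 1596/55.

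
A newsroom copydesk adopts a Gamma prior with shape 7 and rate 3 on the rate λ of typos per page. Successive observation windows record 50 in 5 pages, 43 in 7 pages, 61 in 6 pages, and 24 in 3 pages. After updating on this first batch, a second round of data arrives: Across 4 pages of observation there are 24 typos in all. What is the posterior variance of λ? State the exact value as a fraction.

Total count: 50 + 43 + 61 + 24 = 178.
Total exposure: 5 + 7 + 6 + 3 = 21 pages.
After the first batch: Gamma(7 + 178, 3 + 21) = Gamma(185, 24).
Total count 24 over total exposure 4 pages.
After the second batch: Gamma(185 + 24, 24 + 4) = Gamma(209, 28).
Posterior variance = α'/β'² = 209/784.

209/784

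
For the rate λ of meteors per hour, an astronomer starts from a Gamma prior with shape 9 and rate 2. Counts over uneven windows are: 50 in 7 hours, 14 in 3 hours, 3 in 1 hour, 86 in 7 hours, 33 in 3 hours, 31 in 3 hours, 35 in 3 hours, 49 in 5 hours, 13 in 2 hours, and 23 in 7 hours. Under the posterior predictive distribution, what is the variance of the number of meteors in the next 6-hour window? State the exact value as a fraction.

Total count: 50 + 14 + 3 + 86 + 33 + 31 + 35 + 49 + 13 + 23 = 337.
Total exposure: 7 + 3 + 1 + 7 + 3 + 3 + 3 + 5 + 2 + 7 = 41 hours.
Gamma(α, β) with Poisson data over total exposure Σt gives posterior Gamma(α+Σx, β+Σt) = Gamma(346, 43).
The posterior predictive for a window of length T is Negative Binomial with variance T·α'·(β'+T)/β'² = 6·346·49/1849 = 101724/1849.

101724/1849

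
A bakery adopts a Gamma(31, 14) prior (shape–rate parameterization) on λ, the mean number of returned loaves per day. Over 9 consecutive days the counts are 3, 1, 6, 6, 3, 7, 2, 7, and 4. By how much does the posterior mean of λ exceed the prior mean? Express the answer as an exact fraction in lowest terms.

267/322

Total count: 3 + 1 + 6 + 6 + 3 + 7 + 2 + 7 + 4 = 39.
Total exposure: 9 days.
By Gamma–Poisson conjugacy, the posterior is Gamma(α + Σx, β + Σt) = Gamma(31 + 39, 14 + 9) = Gamma(70, 23).
Posterior mean = 70/23 = 70/23; prior mean = 31/14 = 31/14. Difference = 70/23 − 31/14 = 267/322.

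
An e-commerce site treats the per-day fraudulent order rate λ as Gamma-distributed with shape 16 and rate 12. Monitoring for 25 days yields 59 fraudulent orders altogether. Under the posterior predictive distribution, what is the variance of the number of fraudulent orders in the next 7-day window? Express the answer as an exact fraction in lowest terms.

Total count 59 over total exposure 25 days.
By Gamma–Poisson conjugacy, the posterior is Gamma(α + Σx, β + Σt) = Gamma(16 + 59, 12 + 25) = Gamma(75, 37).
The posterior predictive for a window of length T is Negative Binomial with variance T·α'·(β'+T)/β'² = 7·75·44/1369 = 23100/1369.

23100/1369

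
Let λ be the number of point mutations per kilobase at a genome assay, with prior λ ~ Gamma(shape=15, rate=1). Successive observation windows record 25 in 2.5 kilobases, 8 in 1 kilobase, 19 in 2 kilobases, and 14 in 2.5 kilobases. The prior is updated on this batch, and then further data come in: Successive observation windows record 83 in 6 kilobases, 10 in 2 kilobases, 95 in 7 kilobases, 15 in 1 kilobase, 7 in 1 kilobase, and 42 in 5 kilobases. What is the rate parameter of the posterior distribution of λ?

Total count: 25 + 8 + 19 + 14 = 66.
Total exposure: 2.5 + 1 + 2 + 2.5 = 8 kilobases.
After the first batch: Gamma(15 + 66, 1 + 8) = Gamma(81, 9).
Total count: 83 + 10 + 95 + 15 + 7 + 42 = 252.
Total exposure: 6 + 2 + 7 + 1 + 1 + 5 = 22 kilobases.
After the second batch: Gamma(81 + 252, 9 + 22) = Gamma(333, 31).

31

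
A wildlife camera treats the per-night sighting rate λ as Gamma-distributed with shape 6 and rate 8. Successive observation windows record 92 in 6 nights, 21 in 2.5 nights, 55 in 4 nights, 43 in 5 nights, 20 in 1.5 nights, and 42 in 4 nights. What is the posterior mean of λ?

9

Total count: 92 + 21 + 55 + 43 + 20 + 42 = 273.
Total exposure: 6 + 2.5 + 4 + 5 + 1.5 + 4 = 23 nights.
The Gamma prior is conjugate for the Poisson rate, so λ | data ~ Gamma(6+273, 8+23) = Gamma(279, 31).
Posterior mean = α'/β' = 279/31 = 9.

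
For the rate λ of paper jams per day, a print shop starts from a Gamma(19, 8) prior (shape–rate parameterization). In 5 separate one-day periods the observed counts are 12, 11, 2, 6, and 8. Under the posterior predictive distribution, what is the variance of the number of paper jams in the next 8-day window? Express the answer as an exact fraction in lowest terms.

Total count: 12 + 11 + 2 + 6 + 8 = 39.
Total exposure: 5 days.
By Gamma–Poisson conjugacy, the posterior is Gamma(α + Σx, β + Σt) = Gamma(19 + 39, 8 + 5) = Gamma(58, 13).
The posterior predictive for a window of length T is Negative Binomial with variance T·α'·(β'+T)/β'² = 8·58·21/169 = 9744/169.

9744/169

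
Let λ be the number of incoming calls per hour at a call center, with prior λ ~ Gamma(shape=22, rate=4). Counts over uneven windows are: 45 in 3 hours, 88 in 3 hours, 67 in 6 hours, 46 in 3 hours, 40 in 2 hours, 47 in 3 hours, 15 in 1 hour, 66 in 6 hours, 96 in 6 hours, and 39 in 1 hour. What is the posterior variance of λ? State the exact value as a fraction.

Total count: 45 + 88 + 67 + 46 + 40 + 47 + 15 + 66 + 96 + 39 = 549.
Total exposure: 3 + 3 + 6 + 3 + 2 + 3 + 1 + 6 + 6 + 1 = 34 hours.
Conjugate update: add total count to the shape and total exposure to the rate, giving Gamma(571, 38).
Posterior variance = α'/β'² = 571/1444.

571/1444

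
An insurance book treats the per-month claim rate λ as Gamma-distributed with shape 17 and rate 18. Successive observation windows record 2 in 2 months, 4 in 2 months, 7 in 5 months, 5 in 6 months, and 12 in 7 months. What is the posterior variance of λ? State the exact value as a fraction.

Total count: 2 + 4 + 7 + 5 + 12 = 30.
Total exposure: 2 + 2 + 5 + 6 + 7 = 22 months.
Gamma(α, β) with Poisson data over total exposure Σt gives posterior Gamma(α+Σx, β+Σt) = Gamma(47, 40).
Posterior variance = α'/β'² = 47/1600.

47/1600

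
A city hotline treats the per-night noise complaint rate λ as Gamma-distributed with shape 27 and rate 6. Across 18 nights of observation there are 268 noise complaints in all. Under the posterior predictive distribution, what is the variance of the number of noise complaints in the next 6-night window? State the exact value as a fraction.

Total count 268 over total exposure 18 nights.
Conjugate update: add total count to the shape and total exposure to the rate, giving Gamma(295, 24).
The posterior predictive for a window of length T is Negative Binomial with variance T·α'·(β'+T)/β'² = 6·295·30/576 = 1475/16.

1475/16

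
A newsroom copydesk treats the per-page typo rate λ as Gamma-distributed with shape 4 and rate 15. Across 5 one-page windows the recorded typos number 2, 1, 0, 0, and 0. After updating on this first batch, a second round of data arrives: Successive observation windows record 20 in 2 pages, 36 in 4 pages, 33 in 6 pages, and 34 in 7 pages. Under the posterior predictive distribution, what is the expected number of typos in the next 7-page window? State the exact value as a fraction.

70/3

Total count: 2 + 1 + 0 + 0 + 0 = 3.
Total exposure: 5 pages.
After the first batch: Gamma(4 + 3, 15 + 5) = Gamma(7, 20).
Total count: 20 + 36 + 33 + 34 = 123.
Total exposure: 2 + 4 + 6 + 7 = 19 pages.
After the second batch: Gamma(7 + 123, 20 + 19) = Gamma(130, 39).
Predictive mean over a 7-page window = T·E[λ|data] = 7·130/39 = 70/3.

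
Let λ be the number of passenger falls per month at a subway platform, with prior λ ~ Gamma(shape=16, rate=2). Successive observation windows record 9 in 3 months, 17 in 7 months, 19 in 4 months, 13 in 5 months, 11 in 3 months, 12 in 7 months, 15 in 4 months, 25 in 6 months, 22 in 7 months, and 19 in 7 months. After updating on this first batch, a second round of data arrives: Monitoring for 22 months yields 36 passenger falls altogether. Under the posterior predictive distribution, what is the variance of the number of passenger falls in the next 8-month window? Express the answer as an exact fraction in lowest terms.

Total count: 9 + 17 + 19 + 13 + 11 + 12 + 15 + 25 + 22 + 19 = 162.
Total exposure: 3 + 7 + 4 + 5 + 3 + 7 + 4 + 6 + 7 + 7 = 53 months.
After the first batch: Gamma(16 + 162, 2 + 53) = Gamma(178, 55).
Total count 36 over total exposure 22 months.
After the second batch: Gamma(178 + 36, 55 + 22) = Gamma(214, 77).
The posterior predictive for a window of length T is Negative Binomial with variance T·α'·(β'+T)/β'² = 8·214·85/5929 = 145520/5929.

145520/5929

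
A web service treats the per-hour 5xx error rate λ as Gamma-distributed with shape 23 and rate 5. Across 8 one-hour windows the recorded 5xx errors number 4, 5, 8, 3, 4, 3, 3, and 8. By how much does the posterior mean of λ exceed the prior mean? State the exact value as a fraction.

Total count: 4 + 5 + 8 + 3 + 4 + 3 + 3 + 8 = 38.
Total exposure: 8 hours.
Conjugate update: add total count to the shape and total exposure to the rate, giving Gamma(61, 13).
Posterior mean = 61/13 = 61/13; prior mean = 23/5 = 23/5. Difference = 61/13 − 23/5 = 6/65.

6/65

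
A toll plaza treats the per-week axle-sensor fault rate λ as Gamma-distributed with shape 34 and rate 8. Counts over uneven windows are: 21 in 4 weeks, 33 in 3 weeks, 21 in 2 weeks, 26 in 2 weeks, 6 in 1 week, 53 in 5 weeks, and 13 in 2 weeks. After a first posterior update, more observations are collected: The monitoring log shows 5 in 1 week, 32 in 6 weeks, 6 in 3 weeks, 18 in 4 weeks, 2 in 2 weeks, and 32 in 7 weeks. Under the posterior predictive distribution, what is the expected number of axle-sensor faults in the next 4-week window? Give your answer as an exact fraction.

604/25

Total count: 21 + 33 + 21 + 26 + 6 + 53 + 13 = 173.
Total exposure: 4 + 3 + 2 + 2 + 1 + 5 + 2 = 19 weeks.
After the first batch: Gamma(34 + 173, 8 + 19) = Gamma(207, 27).
Total count: 5 + 32 + 6 + 18 + 2 + 32 = 95.
Total exposure: 1 + 6 + 3 + 4 + 2 + 7 = 23 weeks.
After the second batch: Gamma(207 + 95, 27 + 23) = Gamma(302, 50).
Predictive mean over a 4-week window = T·E[λ|data] = 4·302/50 = 604/25.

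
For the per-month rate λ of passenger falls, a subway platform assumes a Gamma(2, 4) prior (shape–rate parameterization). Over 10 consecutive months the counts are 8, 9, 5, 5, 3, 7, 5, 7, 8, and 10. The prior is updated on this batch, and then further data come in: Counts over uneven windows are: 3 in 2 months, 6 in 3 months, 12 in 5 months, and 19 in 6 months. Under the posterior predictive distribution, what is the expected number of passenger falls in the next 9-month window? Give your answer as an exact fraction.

Total count: 8 + 9 + 5 + 5 + 3 + 7 + 5 + 7 + 8 + 10 = 67.
Total exposure: 10 months.
After the first batch: Gamma(2 + 67, 4 + 10) = Gamma(69, 14).
Total count: 3 + 6 + 12 + 19 = 40.
Total exposure: 2 + 3 + 5 + 6 = 16 months.
After the second batch: Gamma(69 + 40, 14 + 16) = Gamma(109, 30).
Predictive mean over a 9-month window = T·E[λ|data] = 9·109/30 = 327/10.

327/10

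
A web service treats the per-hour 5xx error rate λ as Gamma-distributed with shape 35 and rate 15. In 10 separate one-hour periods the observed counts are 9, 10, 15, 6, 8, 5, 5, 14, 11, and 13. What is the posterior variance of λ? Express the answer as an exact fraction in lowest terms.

131/625

Total count: 9 + 10 + 15 + 6 + 8 + 5 + 5 + 14 + 11 + 13 = 96.
Total exposure: 10 hours.
The Gamma prior is conjugate for the Poisson rate, so λ | data ~ Gamma(35+96, 15+10) = Gamma(131, 25).
Posterior variance = α'/β'² = 131/625.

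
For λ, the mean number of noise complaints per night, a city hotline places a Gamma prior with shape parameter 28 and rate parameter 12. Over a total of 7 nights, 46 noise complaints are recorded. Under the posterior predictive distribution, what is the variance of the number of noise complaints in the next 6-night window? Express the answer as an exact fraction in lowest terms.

Total count 46 over total exposure 7 nights.
Conjugate update: add total count to the shape and total exposure to the rate, giving Gamma(74, 19).
The posterior predictive for a window of length T is Negative Binomial with variance T·α'·(β'+T)/β'² = 6·74·25/361 = 11100/361.

11100/361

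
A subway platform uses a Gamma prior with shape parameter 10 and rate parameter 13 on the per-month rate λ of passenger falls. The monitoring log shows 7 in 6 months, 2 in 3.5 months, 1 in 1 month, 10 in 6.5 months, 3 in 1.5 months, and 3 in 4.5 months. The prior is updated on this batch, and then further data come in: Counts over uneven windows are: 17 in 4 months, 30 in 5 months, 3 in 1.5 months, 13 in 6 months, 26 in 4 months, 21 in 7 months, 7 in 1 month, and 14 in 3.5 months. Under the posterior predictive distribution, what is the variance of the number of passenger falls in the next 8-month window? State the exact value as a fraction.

6346/289

Total count: 7 + 2 + 1 + 10 + 3 + 3 = 26.
Total exposure: 6 + 3.5 + 1 + 6.5 + 1.5 + 4.5 = 23 months.
After the first batch: Gamma(10 + 26, 13 + 23) = Gamma(36, 36).
Total count: 17 + 30 + 3 + 13 + 26 + 21 + 7 + 14 = 131.
Total exposure: 4 + 5 + 1.5 + 6 + 4 + 7 + 1 + 3.5 = 32 months.
After the second batch: Gamma(36 + 131, 36 + 32) = Gamma(167, 68).
The posterior predictive for a window of length T is Negative Binomial with variance T·α'·(β'+T)/β'² = 8·167·76/4624 = 6346/289.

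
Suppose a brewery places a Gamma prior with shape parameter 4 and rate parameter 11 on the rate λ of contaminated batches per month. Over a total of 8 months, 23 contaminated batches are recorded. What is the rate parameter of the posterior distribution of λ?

19

Total count 23 over total exposure 8 months.
Posterior: α' = 4 + 23 = 27, β' = 11 + 8 = 19.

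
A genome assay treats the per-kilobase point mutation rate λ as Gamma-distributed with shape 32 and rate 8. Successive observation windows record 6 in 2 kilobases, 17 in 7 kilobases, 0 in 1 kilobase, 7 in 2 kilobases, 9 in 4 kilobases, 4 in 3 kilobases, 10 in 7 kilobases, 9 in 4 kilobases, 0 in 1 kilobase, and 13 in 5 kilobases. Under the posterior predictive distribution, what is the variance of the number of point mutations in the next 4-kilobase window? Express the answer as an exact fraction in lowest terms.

1284/121

Total count: 6 + 17 + 0 + 7 + 9 + 4 + 10 + 9 + 0 + 13 = 75.
Total exposure: 2 + 7 + 1 + 2 + 4 + 3 + 7 + 4 + 1 + 5 = 36 kilobases.
The Gamma prior is conjugate for the Poisson rate, so λ | data ~ Gamma(32+75, 8+36) = Gamma(107, 44).
The posterior predictive for a window of length T is Negative Binomial with variance T·α'·(β'+T)/β'² = 4·107·48/1936 = 1284/121.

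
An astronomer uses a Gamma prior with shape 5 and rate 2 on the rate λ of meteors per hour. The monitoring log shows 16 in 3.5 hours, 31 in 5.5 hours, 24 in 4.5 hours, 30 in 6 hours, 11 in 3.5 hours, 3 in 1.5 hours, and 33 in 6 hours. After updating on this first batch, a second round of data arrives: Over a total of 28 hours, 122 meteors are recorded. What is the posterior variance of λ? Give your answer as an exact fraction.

Total count: 16 + 31 + 24 + 30 + 11 + 3 + 33 = 148.
Total exposure: 3.5 + 5.5 + 4.5 + 6 + 3.5 + 1.5 + 6 = 30.5 hours.
After the first batch: Gamma(5 + 148, 2 + 30.5) = Gamma(153, 65/2).
Total count 122 over total exposure 28 hours.
After the second batch: Gamma(153 + 122, 65/2 + 28) = Gamma(275, 121/2).
Posterior variance = α'/β'² = 275/(14641/4) = 100/1331.

100/1331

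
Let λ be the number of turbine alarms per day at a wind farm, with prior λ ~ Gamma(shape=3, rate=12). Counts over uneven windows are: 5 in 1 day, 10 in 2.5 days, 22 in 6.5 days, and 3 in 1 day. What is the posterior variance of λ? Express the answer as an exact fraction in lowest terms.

43/529

Total count: 5 + 10 + 22 + 3 = 40.
Total exposure: 1 + 2.5 + 6.5 + 1 = 11 days.
Gamma(α, β) with Poisson data over total exposure Σt gives posterior Gamma(α+Σx, β+Σt) = Gamma(43, 23).
Posterior variance = α'/β'² = 43/529.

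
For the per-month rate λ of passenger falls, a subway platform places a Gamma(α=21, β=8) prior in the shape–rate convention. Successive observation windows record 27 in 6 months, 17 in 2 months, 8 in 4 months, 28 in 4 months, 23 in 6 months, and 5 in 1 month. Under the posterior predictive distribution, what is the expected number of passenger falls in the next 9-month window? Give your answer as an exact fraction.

Total count: 27 + 17 + 8 + 28 + 23 + 5 = 108.
Total exposure: 6 + 2 + 4 + 4 + 6 + 1 = 23 months.
By Gamma–Poisson conjugacy, the posterior is Gamma(α + Σx, β + Σt) = Gamma(21 + 108, 8 + 23) = Gamma(129, 31).
Predictive mean over a 9-month window = T·E[λ|data] = 9·129/31 = 1161/31.

1161/31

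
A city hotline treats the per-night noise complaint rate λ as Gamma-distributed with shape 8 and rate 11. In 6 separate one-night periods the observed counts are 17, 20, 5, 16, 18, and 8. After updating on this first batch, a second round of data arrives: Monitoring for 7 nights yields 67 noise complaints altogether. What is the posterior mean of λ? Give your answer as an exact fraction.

Total count: 17 + 20 + 5 + 16 + 18 + 8 = 84.
Total exposure: 6 nights.
After the first batch: Gamma(8 + 84, 11 + 6) = Gamma(92, 17).
Total count 67 over total exposure 7 nights.
After the second batch: Gamma(92 + 67, 17 + 7) = Gamma(159, 24).
Posterior mean = α'/β' = 159/24 = 53/8.

53/8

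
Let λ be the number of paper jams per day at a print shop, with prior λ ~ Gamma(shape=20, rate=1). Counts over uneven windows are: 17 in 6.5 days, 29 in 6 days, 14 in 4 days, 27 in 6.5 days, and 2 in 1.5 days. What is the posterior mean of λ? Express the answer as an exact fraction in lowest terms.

Total count: 17 + 29 + 14 + 27 + 2 = 89.
Total exposure: 6.5 + 6 + 4 + 6.5 + 1.5 = 24.5 days.
Posterior: α' = 20 + 89 = 109, β' = 1 + 24.5 = 51/2.
Posterior mean = α'/β' = 109/(51/2) = 218/51.

218/51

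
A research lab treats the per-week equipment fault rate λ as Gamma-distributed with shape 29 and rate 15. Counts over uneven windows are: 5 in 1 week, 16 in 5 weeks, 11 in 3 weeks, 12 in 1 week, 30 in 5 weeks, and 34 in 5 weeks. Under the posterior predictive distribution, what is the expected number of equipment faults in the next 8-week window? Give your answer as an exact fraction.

Total count: 5 + 16 + 11 + 12 + 30 + 34 = 108.
Total exposure: 1 + 5 + 3 + 1 + 5 + 5 = 20 weeks.
Gamma(α, β) with Poisson data over total exposure Σt gives posterior Gamma(α+Σx, β+Σt) = Gamma(137, 35).
Predictive mean over an 8-week window = T·E[λ|data] = 8·137/35 = 1096/35.

1096/35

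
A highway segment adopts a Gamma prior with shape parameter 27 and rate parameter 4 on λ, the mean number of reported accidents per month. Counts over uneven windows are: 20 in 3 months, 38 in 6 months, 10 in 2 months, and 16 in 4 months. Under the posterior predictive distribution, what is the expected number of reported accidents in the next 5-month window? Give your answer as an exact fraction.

555/19

Total count: 20 + 38 + 10 + 16 = 84.
Total exposure: 3 + 6 + 2 + 4 = 15 months.
Conjugate update: add total count to the shape and total exposure to the rate, giving Gamma(111, 19).
Predictive mean over a 5-month window = T·E[λ|data] = 5·111/19 = 555/19.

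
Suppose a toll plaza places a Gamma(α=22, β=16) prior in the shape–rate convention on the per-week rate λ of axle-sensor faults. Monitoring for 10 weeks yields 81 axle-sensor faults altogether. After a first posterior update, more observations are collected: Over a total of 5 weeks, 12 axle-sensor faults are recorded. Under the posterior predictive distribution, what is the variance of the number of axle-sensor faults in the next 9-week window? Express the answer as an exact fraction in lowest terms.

41400/961

Total count 81 over total exposure 10 weeks.
After the first batch: Gamma(22 + 81, 16 + 10) = Gamma(103, 26).
Total count 12 over total exposure 5 weeks.
After the second batch: Gamma(103 + 12, 26 + 5) = Gamma(115, 31).
The posterior predictive for a window of length T is Negative Binomial with variance T·α'·(β'+T)/β'² = 9·115·40/961 = 41400/961.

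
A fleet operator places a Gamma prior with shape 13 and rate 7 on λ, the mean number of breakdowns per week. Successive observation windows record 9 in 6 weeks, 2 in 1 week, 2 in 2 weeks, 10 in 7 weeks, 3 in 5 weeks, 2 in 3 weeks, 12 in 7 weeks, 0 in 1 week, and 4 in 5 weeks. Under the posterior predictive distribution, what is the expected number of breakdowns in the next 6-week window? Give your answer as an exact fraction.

Total count: 9 + 2 + 2 + 10 + 3 + 2 + 12 + 0 + 4 = 44.
Total exposure: 6 + 1 + 2 + 7 + 5 + 3 + 7 + 1 + 5 = 37 weeks.
Posterior: α' = 13 + 44 = 57, β' = 7 + 37 = 44.
Predictive mean over a 6-week window = T·E[λ|data] = 6·57/44 = 171/22.

171/22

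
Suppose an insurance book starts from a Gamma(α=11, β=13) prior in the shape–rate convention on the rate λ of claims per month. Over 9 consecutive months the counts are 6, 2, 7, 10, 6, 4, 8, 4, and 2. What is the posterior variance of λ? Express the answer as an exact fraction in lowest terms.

15/121

Total count: 6 + 2 + 7 + 10 + 6 + 4 + 8 + 4 + 2 = 49.
Total exposure: 9 months.
Gamma(α, β) with Poisson data over total exposure Σt gives posterior Gamma(α+Σx, β+Σt) = Gamma(60, 22).
Posterior variance = α'/β'² = 60/484 = 15/121.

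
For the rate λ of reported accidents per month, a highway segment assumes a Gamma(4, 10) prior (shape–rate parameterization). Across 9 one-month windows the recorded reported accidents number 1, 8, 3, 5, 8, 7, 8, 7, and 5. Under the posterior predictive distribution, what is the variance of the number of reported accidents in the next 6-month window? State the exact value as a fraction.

8400/361

Total count: 1 + 8 + 3 + 5 + 8 + 7 + 8 + 7 + 5 = 52.
Total exposure: 9 months.
Gamma(α, β) with Poisson data over total exposure Σt gives posterior Gamma(α+Σx, β+Σt) = Gamma(56, 19).
The posterior predictive for a window of length T is Negative Binomial with variance T·α'·(β'+T)/β'² = 6·56·25/361 = 8400/361.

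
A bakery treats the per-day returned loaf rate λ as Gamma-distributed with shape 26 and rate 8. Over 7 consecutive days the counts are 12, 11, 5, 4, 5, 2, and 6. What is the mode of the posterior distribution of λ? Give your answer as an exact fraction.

Total count: 12 + 11 + 5 + 4 + 5 + 2 + 6 = 45.
Total exposure: 7 days.
Conjugate update: add total count to the shape and total exposure to the rate, giving Gamma(71, 15).
Posterior mode = (α'−1)/β' = 70/15 = 14/3.

14/3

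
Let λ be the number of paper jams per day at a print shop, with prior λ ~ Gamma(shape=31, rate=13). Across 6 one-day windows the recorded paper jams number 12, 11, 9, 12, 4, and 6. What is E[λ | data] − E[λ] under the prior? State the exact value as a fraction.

516/247

Total count: 12 + 11 + 9 + 12 + 4 + 6 = 54.
Total exposure: 6 days.
By Gamma–Poisson conjugacy, the posterior is Gamma(α + Σx, β + Σt) = Gamma(31 + 54, 13 + 6) = Gamma(85, 19).
Posterior mean = 85/19 = 85/19; prior mean = 31/13 = 31/13. Difference = 85/19 − 31/13 = 516/247.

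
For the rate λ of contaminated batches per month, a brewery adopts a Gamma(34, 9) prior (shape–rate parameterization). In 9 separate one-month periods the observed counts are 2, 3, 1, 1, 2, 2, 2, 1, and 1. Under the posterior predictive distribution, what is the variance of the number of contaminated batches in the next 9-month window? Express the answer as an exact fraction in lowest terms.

147/4

Total count: 2 + 3 + 1 + 1 + 2 + 2 + 2 + 1 + 1 = 15.
Total exposure: 9 months.
Posterior: α' = 34 + 15 = 49, β' = 9 + 9 = 18.
The posterior predictive for a window of length T is Negative Binomial with variance T·α'·(β'+T)/β'² = 9·49·27/324 = 147/4.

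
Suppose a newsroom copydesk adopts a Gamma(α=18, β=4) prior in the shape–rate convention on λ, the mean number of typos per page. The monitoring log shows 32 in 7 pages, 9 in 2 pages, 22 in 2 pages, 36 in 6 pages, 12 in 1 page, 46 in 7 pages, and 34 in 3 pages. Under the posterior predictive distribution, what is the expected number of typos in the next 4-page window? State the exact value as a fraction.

Total count: 32 + 9 + 22 + 36 + 12 + 46 + 34 = 191.
Total exposure: 7 + 2 + 2 + 6 + 1 + 7 + 3 = 28 pages.
The Gamma prior is conjugate for the Poisson rate, so λ | data ~ Gamma(18+191, 4+28) = Gamma(209, 32).
Predictive mean over a 4-page window = T·E[λ|data] = 4·209/32 = 209/8.

209/8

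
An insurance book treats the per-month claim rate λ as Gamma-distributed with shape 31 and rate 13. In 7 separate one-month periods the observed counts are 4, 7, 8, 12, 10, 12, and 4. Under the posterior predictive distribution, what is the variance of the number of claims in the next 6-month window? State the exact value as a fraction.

Total count: 4 + 7 + 8 + 12 + 10 + 12 + 4 = 57.
Total exposure: 7 months.
The Gamma prior is conjugate for the Poisson rate, so λ | data ~ Gamma(31+57, 13+7) = Gamma(88, 20).
The posterior predictive for a window of length T is Negative Binomial with variance T·α'·(β'+T)/β'² = 6·88·26/400 = 858/25.

858/25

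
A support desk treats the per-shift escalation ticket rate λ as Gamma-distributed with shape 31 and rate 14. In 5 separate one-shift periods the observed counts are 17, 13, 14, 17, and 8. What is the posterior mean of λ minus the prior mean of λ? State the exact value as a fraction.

Total count: 17 + 13 + 14 + 17 + 8 = 69.
Total exposure: 5 shifts.
Conjugate update: add total count to the shape and total exposure to the rate, giving Gamma(100, 19).
Posterior mean = 100/19 = 100/19; prior mean = 31/14 = 31/14. Difference = 100/19 − 31/14 = 811/266.

811/266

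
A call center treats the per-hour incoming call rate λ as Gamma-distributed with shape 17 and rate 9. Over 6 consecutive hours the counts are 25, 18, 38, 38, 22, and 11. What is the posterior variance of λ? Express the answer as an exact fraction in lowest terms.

169/225

Total count: 25 + 18 + 38 + 38 + 22 + 11 = 152.
Total exposure: 6 hours.
Gamma(α, β) with Poisson data over total exposure Σt gives posterior Gamma(α+Σx, β+Σt) = Gamma(169, 15).
Posterior variance = α'/β'² = 169/225.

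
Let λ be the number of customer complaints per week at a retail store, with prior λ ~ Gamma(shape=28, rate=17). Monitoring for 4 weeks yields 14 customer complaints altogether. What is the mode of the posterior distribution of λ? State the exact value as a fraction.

41/21

Total count 14 over total exposure 4 weeks.
The Gamma prior is conjugate for the Poisson rate, so λ | data ~ Gamma(28+14, 17+4) = Gamma(42, 21).
Posterior mode = (α'−1)/β' = 41/21.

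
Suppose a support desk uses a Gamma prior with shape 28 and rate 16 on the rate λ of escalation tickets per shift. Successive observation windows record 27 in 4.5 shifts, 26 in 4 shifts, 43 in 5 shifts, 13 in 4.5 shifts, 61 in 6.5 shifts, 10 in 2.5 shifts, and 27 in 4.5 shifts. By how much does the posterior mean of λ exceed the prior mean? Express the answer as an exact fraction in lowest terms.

243/76

Total count: 27 + 26 + 43 + 13 + 61 + 10 + 27 = 207.
Total exposure: 4.5 + 4 + 5 + 4.5 + 6.5 + 2.5 + 4.5 = 31.5 shifts.
Gamma(α, β) with Poisson data over total exposure Σt gives posterior Gamma(α+Σx, β+Σt) = Gamma(235, 95/2).
Posterior mean = 235/(95/2) = 94/19; prior mean = 28/16 = 7/4. Difference = 94/19 − 7/4 = 243/76.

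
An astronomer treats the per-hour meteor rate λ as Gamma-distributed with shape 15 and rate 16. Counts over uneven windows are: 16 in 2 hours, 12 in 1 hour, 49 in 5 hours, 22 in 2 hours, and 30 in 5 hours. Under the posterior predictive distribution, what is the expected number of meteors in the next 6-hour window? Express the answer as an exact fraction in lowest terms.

864/31

Total count: 16 + 12 + 49 + 22 + 30 = 129.
Total exposure: 2 + 1 + 5 + 2 + 5 = 15 hours.
Gamma(α, β) with Poisson data over total exposure Σt gives posterior Gamma(α+Σx, β+Σt) = Gamma(144, 31).
Predictive mean over a 6-hour window = T·E[λ|data] = 6·144/31 = 864/31.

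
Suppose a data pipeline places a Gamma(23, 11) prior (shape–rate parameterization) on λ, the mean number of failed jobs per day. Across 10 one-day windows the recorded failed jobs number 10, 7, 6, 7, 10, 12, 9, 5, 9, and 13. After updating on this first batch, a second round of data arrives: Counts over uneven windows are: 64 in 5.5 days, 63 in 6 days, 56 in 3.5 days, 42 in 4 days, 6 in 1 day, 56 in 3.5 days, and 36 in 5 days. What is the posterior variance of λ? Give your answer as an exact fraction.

Total count: 10 + 7 + 6 + 7 + 10 + 12 + 9 + 5 + 9 + 13 = 88.
Total exposure: 10 days.
After the first batch: Gamma(23 + 88, 11 + 10) = Gamma(111, 21).
Total count: 64 + 63 + 56 + 42 + 6 + 56 + 36 = 323.
Total exposure: 5.5 + 6 + 3.5 + 4 + 1 + 3.5 + 5 = 28.5 days.
After the second batch: Gamma(111 + 323, 21 + 28.5) = Gamma(434, 99/2).
Posterior variance = α'/β'² = 434/(9801/4) = 1736/9801.

1736/9801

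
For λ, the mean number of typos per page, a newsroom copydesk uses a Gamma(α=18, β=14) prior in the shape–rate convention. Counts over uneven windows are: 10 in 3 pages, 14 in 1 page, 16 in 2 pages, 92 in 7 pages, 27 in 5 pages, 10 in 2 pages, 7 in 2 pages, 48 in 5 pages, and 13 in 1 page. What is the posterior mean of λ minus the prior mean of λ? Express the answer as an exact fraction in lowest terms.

67/14

Total count: 10 + 14 + 16 + 92 + 27 + 10 + 7 + 48 + 13 = 237.
Total exposure: 3 + 1 + 2 + 7 + 5 + 2 + 2 + 5 + 1 = 28 pages.
Gamma(α, β) with Poisson data over total exposure Σt gives posterior Gamma(α+Σx, β+Σt) = Gamma(255, 42).
Posterior mean = 255/42 = 85/14; prior mean = 18/14 = 9/7. Difference = 85/14 − 9/7 = 67/14.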